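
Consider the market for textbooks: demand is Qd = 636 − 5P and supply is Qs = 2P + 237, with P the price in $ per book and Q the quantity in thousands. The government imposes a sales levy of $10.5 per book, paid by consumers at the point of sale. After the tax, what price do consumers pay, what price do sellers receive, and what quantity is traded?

Without the tax, 636 − 5P = 2P + 237 gives 7P = 399, so P* = $57 and Q* = 351.
With the tax collected from consumers, demand (in seller-price terms) shifts: Qd = 636 − 5(P + 10.5).
Solving gives Q = 336 with consumers paying $60 and sellers receiving $49.5 (the $10.5 wedge).

Consumers pay $60; sellers receive $49.5; quantity = 336.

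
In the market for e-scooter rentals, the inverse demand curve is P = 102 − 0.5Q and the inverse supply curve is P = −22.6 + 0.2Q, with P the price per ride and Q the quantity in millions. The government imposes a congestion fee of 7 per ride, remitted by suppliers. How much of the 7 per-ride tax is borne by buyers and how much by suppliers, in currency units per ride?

Inverting to Q(P) form: Qd = 204 − 2P; Qs = 5P + 113.
Before the tax: set 204 − 2P = 5P + 113 → P* = 13, Q* = 178.
With the tax collected from suppliers, supply shifts: Qs = 5(P − 7) + 113.
New equilibrium: buyers pay 18, suppliers receive 11, Q = 168. (Wedge: Pb − Ps = 7.)
Burden on buyers: 5; on suppliers: 2. (They sum to 7.)

Buyers bear 5 per ride; suppliers bear 2 per ride.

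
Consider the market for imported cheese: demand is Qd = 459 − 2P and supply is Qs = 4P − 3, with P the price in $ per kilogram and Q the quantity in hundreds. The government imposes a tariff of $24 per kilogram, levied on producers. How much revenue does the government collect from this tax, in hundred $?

Tax revenue = $6552 hundred.

Without the tax, 459 − 2P = 4P − 3 gives 6P = 462, so P* = $77 and Q* = 305.
With the tax collected from producers, supply shifts: Qs = 4(P − 24) − 3.
Solving gives Q = 273 with consumers paying $93 and producers receiving $69 (the $24 wedge).
Revenue = t · Q = 24 · 273 = $6552.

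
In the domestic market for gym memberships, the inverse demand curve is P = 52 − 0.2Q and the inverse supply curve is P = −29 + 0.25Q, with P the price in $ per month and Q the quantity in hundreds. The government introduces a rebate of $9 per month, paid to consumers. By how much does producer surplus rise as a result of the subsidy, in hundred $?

Inverting to Q(P) form: Qd = 260 − 5P; Qs = 4P + 116.
Without the subsidy, 260 − 5P = 4P + 116 gives 9P = 144, so P* = $16 and Q* = 180.
With a per-unit subsidy paid to consumers, each effectively pays P − 9, so demand becomes Qd = 260 − 5(P − 9).
Solving gives Q = 200 with consumers paying $12 and sellers receiving $21 (the $9 wedge).
ΔPS is the trapezoid between Q = 200 and Q = 180 of height $5: ½ · (180 + 200) · 5 = $950.

Producer surplus rises by $950 hundred.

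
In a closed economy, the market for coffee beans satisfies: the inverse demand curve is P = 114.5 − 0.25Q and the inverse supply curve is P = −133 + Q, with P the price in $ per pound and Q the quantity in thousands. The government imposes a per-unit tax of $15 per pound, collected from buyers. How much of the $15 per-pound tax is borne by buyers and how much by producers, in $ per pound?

Buyers bear $3 per pound; producers bear $12 per pound.

Inverting to Q(P) form: Qd = 458 − 4P; Qs = P + 133.
Before the tax: set 458 − 4P = P + 133 → P* = $65, Q* = 198.
With the tax collected from buyers, demand (in seller-price terms) shifts: Qd = 458 − 4(P + 15).
New equilibrium: buyers pay $68, producers receive $53, Q = 186. (Wedge: Pb − Ps = 15.)
Burden on buyers: $3; on producers: $12. (They sum to $15.)
The less price-elastic side of the market bears the larger share of a per-unit tax.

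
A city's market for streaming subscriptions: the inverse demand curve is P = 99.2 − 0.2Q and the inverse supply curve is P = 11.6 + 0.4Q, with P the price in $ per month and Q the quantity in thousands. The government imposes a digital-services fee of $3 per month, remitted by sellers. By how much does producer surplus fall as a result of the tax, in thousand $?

Inverting to Q(P) form: Qd = 496 − 5P; Qs = 2.5P − 29.
Before the tax: set 496 − 5P = 2.5P − 29 → P* = $70, Q* = 146.
With the tax collected from sellers, supply shifts: Qs = 2.5(P − 3) − 29.
New equilibrium: consumers pay $71, sellers receive $68, Q = 141. (Wedge: Pb − Ps = 3.)
ΔPS is the trapezoid between Q = 141 and Q = 146 of height $2: ½ · (146 + 141) · 2 = $287.

Producer surplus falls by $287 thousand.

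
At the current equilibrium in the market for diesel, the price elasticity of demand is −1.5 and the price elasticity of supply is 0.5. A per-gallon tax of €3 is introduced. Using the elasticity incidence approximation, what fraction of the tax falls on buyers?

Buyers' share ≈ 0.25.

Incidence ratio: buyers' share ≈ εs / (εs + |εd|) = 0.5 / (0.5 + 1.5) = 0.25.
Supply is the less elastic side, so buyers bear the smaller share.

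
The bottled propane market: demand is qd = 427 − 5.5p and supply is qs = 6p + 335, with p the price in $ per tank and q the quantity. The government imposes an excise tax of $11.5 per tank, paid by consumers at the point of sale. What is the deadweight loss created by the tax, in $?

Before the tax: set 427 − 5.5p = 6p + 335 → p* = $8, q* = 383.
With the tax collected from consumers, demand (in seller-price terms) shifts: qd = 427 − 5.5(p + 11.5).
New equilibrium: consumers pay $14, producers receive $2.5, q = 350. (Wedge: pb − ps = 11.5.)
Quantity falls by |ΔQ| = |383 − 350| = 33.
DWL = ½ · t · |ΔQ| = ½ · 11.5 · 33 = $189.75.

Deadweight loss = $189.75.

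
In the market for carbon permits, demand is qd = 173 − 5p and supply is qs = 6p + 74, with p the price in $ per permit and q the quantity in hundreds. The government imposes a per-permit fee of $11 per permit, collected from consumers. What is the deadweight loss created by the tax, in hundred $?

Without the tax, 173 − 5p = 6p + 74 gives 11p = 99, so p* = $9 and q* = 128.
With the tax collected from consumers, demand (in seller-price terms) shifts: qd = 173 − 5(p + 11).
Solving gives q = 98 with consumers paying $15 and producers receiving $4 (the $11 wedge).
Quantity falls by |ΔQ| = |128 − 98| = 30.
DWL = ½ · t · |ΔQ| = ½ · 11 · 30 = $165.

Deadweight loss = $165 hundred.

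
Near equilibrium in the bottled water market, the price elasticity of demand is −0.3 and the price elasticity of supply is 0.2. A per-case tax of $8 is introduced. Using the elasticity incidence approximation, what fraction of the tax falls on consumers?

Incidence ratio: consumers' share ≈ εs / (εs + |εd|) = 0.2 / (0.2 + 0.3) = 0.4.
Supply is the less elastic side, so consumers bear the smaller share.

Consumers' share ≈ 0.4.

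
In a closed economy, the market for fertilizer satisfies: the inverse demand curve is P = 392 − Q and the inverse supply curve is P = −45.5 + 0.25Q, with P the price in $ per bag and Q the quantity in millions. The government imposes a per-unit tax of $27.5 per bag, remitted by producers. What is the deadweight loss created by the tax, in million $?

Inverting to Q(P) form: Qd = 392 − P; Qs = 4P + 182.
Before the tax: set 392 − P = 4P + 182 → P* = $42, Q* = 350.
With the tax collected from producers, supply shifts: Qs = 4(P − 27.5) + 182.
Solving gives Q = 328 with consumers paying $64 and producers receiving $36.5 (the $27.5 wedge).
Quantity falls by |ΔQ| = |350 − 328| = 22.
DWL = ½ · t · |ΔQ| = ½ · 27.5 · 22 = $302.5.

Deadweight loss = $302.5 million.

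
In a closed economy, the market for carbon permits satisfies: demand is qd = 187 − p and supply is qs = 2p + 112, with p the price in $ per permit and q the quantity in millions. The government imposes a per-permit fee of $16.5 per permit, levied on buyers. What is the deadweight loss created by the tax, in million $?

Without the tax, 187 − p = 2p + 112 gives 3p = 75, so p* = $25 and q* = 162.
With the tax collected from buyers, demand (in seller-price terms) shifts: qd = 187 − (p + 16.5).
Solving gives q = 151 with buyers paying $36 and suppliers receiving $19.5 (the $16.5 wedge).
Quantity falls by |ΔQ| = |162 − 151| = 11.
DWL = ½ · t · |ΔQ| = ½ · 16.5 · 11 = $90.75.

Deadweight loss = $90.75 million.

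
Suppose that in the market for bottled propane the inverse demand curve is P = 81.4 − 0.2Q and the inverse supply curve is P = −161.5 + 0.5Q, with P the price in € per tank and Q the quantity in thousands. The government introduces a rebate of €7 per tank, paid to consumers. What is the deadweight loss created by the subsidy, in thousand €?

Deadweight loss = €35 thousand.

Rewrite in direct form: Qd = 407 − 5P and Qs = 2P + 323.
Without the subsidy, 407 − 5P = 2P + 323 gives 7P = 84, so P* = €12 and Q* = 347.
With a per-unit subsidy paid to consumers, each effectively pays P − 7, so demand becomes Qd = 407 − 5(P − 7).
New equilibrium: consumers pay €10, sellers receive €17, Q = 357. (Wedge: Pb − Ps = −7.)
Quantity rises by |ΔQ| = |347 − 357| = 10.
DWL = ½ · t · |ΔQ| = ½ · 7 · 10 = €35.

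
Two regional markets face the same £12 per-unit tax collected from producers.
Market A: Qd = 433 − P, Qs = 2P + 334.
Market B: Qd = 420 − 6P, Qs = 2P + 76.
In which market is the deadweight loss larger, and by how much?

Market A: pre-tax P* = £33, Q* = 400; post-tax Q = 392; deadweight loss = £48.
Market B: pre-tax P* = £43, Q* = 162; post-tax Q = 144; deadweight loss = £108.
Difference: £48 vs £108 → market B is larger by £60.

Market B, by £60.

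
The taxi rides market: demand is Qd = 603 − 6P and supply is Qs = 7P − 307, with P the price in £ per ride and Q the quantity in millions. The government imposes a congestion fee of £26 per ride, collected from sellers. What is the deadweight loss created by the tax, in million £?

Without the tax, 603 − 6P = 7P − 307 gives 13P = 910, so P* = £70 and Q* = 183.
With the tax collected from sellers, supply shifts: Qs = 7(P − 26) − 307.
Solving gives Q = 99 with buyers paying £84 and sellers receiving £58 (the £26 wedge).
Quantity falls by |ΔQ| = |183 − 99| = 84.
DWL = ½ · t · |ΔQ| = ½ · 26 · 84 = £1092.

Deadweight loss = £1092 million.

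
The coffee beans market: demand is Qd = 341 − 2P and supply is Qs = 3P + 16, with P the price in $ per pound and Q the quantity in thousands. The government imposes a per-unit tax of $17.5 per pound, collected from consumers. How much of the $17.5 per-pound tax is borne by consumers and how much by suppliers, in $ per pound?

Consumers bear $10.5 per pound; suppliers bear $7 per pound.

Before the tax: set 341 − 2P = 3P + 16 → P* = $65, Q* = 211.
With the tax collected from consumers, demand (in seller-price terms) shifts: Qd = 341 − 2(P + 17.5).
New equilibrium: consumers pay $75.5, suppliers receive $58, Q = 190. (Wedge: Pb − Ps = 17.5.)
Burden on consumers: $10.5; on suppliers: $7. (They sum to $17.5.)
The less price-elastic side of the market bears the larger share of a per-unit tax.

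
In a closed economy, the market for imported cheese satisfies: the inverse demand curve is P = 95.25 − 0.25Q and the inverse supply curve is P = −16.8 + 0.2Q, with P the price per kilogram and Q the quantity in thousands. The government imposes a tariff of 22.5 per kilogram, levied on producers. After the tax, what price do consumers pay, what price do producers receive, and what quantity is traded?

Rewrite in direct form: Qd = 381 − 4P and Qs = 5P + 84.
Before the tax: set 381 − 4P = 5P + 84 → P* = 33, Q* = 249.
With the tax collected from producers, supply shifts: Qs = 5(P − 22.5) + 84.
New equilibrium: consumers pay 45.5, producers receive 23, Q = 199. (Wedge: Pb − Ps = 22.5.)
The less price-elastic side of the market bears the larger share of a per-unit tax.

Consumers pay 45.5; producers receive 23; quantity = 199.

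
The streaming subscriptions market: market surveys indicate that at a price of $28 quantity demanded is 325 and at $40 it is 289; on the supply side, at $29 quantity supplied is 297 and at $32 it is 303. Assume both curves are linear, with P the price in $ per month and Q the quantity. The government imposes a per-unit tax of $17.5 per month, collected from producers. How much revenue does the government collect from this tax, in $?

Demand slope: (289 − 325)/(40 − 28) = -3, so Qd = 409 − 3P.
Supply slope: (303 − 297)/(32 − 29) = 2, so Qs = 2P + 239.
Before the tax: set 409 − 3P = 2P + 239 → P* = $34, Q* = 307.
With the tax collected from producers, supply shifts: Qs = 2(P − 17.5) + 239.
Solving gives Q = 286 with buyers paying $41 and producers receiving $23.5 (the $17.5 wedge).
Revenue = t · Q = 17.5 · 286 = $5005.

Tax revenue = $5005.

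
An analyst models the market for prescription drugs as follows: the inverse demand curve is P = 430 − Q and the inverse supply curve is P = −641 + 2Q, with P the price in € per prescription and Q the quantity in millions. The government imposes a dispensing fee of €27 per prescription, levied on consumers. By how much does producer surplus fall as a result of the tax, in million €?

Producer surplus falls by €6345 million.

Rewrite in direct form: Qd = 430 − P and Qs = 0.5P + 320.5.
Without the tax, 430 − P = 0.5P + 320.5 gives 1.5P = 109.5, so P* = €73 and Q* = 357.
With the tax collected from consumers, demand (in seller-price terms) shifts: Qd = 430 − (P + 27).
Solving gives Q = 348 with consumers paying €82 and producers receiving €55 (the €27 wedge).
ΔPS is the trapezoid between Q = 348 and Q = 357 of height €18: ½ · (357 + 348) · 18 = €6345.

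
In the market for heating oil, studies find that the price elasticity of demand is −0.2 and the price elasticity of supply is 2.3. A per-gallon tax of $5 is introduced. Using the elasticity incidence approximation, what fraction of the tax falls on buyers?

Buyers' share ≈ 0.92.

Incidence ratio: buyers' share ≈ εs / (εs + |εd|) = 2.3 / (2.3 + 0.2) = 0.92.
Supply is the more elastic side, so buyers bear the larger share.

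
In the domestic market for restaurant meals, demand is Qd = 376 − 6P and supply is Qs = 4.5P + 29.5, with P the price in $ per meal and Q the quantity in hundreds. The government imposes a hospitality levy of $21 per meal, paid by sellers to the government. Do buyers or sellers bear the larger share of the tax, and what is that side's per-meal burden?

Sellers bear the larger share: $12 per meal.

Before the tax: set 376 − 6P = 4.5P + 29.5 → P* = $33, Q* = 178.
With the tax collected from sellers, supply shifts: Qs = 4.5(P − 21) + 29.5.
New equilibrium: buyers pay $42, sellers receive $21, Q = 124. (Wedge: Pb − Ps = 21.)
Per-meal burden: buyers $9, sellers $12.
Sellers take the larger share because supply is less price-elastic here (demand slope 6 vs supply slope 4.5).
The less price-elastic side of the market bears the larger share of a per-unit tax.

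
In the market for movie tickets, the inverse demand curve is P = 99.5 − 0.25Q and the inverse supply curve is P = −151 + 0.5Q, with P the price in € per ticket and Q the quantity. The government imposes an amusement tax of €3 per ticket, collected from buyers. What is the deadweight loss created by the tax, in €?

Deadweight loss = €6.

Inverting to Q(P) form: Qd = 398 − 4P; Qs = 2P + 302.
Without the tax, 398 − 4P = 2P + 302 gives 6P = 96, so P* = €16 and Q* = 334.
With the tax collected from buyers, demand (in seller-price terms) shifts: Qd = 398 − 4(P + 3).
Solving gives Q = 330 with buyers paying €17 and producers receiving €14 (the €3 wedge).
Quantity falls by |ΔQ| = |334 − 330| = 4.
DWL = ½ · t · |ΔQ| = ½ · 3 · 4 = €6.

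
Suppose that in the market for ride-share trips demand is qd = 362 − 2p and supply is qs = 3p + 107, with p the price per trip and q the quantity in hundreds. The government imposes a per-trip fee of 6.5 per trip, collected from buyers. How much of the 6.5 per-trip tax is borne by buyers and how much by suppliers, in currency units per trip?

Without the tax, 362 − 2p = 3p + 107 gives 5p = 255, so p* = 51 and q* = 260.
With the tax collected from buyers, demand (in seller-price terms) shifts: qd = 362 − 2(p + 6.5).
Solving gives q = 252.2 with buyers paying 54.9 and suppliers receiving 48.4 (the 6.5 wedge).
Burden on buyers: 3.9; on suppliers: 2.6. (They sum to 6.5.)
The less price-elastic side of the market bears the larger share of a per-unit tax.

Buyers bear 3.9 per trip; suppliers bear 2.6 per trip.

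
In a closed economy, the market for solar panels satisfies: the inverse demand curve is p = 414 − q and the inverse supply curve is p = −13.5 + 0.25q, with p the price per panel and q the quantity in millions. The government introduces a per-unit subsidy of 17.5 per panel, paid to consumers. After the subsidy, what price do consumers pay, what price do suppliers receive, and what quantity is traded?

Consumers pay 58; suppliers receive 75.5; quantity = 356.

Rewrite in direct form: qd = 414 − p and qs = 4p + 54.
Without the subsidy, 414 − p = 4p + 54 gives 5p = 360, so p* = 72 and q* = 342.
With a per-unit subsidy paid to consumers, each effectively pays p − 17.5, so demand becomes qd = 414 − (p − 17.5).
New equilibrium: consumers pay 58, suppliers receive 75.5, q = 356. (Wedge: pb − ps = −17.5.)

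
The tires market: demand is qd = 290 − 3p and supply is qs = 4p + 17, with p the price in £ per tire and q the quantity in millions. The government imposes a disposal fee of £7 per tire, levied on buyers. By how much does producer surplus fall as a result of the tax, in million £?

Producer surplus falls by £501 million.

Before the tax: set 290 − 3p = 4p + 17 → p* = £39, q* = 173.
With the tax collected from buyers, demand (in seller-price terms) shifts: qd = 290 − 3(p + 7).
New equilibrium: buyers pay £43, sellers receive £36, q = 161. (Wedge: pb − ps = 7.)
ΔPS is the trapezoid between Q = 161 and Q = 173 of height £3: ½ · (173 + 161) · 3 = £501.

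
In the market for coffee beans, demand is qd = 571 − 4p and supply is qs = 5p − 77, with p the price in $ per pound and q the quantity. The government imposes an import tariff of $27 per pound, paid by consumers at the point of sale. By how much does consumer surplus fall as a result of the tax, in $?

Before the tax: set 571 − 4p = 5p − 77 → p* = $72, q* = 283.
With the tax collected from consumers, demand (in seller-price terms) shifts: qd = 571 − 4(p + 27).
Solving gives q = 223 with consumers paying $87 and producers receiving $60 (the $27 wedge).
ΔCS is the trapezoid between Q = 223 and Q = 283 of height $15: ½ · (283 + 223) · 15 = $3795.

Consumer surplus falls by $3795.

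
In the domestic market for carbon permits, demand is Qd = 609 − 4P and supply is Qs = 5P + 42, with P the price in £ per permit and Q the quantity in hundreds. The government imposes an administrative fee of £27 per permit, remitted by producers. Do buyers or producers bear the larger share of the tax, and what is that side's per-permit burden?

Buyers bear the larger share: £15 per permit.

Before the tax: set 609 − 4P = 5P + 42 → P* = £63, Q* = 357.
With the tax collected from producers, supply shifts: Qs = 5(P − 27) + 42.
Solving gives Q = 297 with buyers paying £78 and producers receiving £51 (the £27 wedge).
Per-permit burden: buyers £15, producers £12.
Buyers take the larger share because demand is less price-elastic here (demand slope 4 vs supply slope 5).
The less price-elastic side of the market bears the larger share of a per-unit tax.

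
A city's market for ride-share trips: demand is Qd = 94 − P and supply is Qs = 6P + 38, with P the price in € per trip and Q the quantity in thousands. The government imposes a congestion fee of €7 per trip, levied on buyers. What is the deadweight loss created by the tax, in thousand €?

Deadweight loss = €21 thousand.

Without the tax, 94 − P = 6P + 38 gives 7P = 56, so P* = €8 and Q* = 86.
With the tax collected from buyers, demand (in seller-price terms) shifts: Qd = 94 − (P + 7).
New equilibrium: buyers pay €14, sellers receive €7, Q = 80. (Wedge: Pb − Ps = 7.)
Quantity falls by |ΔQ| = |86 − 80| = 6.
DWL = ½ · t · |ΔQ| = ½ · 7 · 6 = €21.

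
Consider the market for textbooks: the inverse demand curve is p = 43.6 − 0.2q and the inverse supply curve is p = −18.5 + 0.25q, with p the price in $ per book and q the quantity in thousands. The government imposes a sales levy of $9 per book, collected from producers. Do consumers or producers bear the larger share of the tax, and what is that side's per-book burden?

Producers bear the larger share: $5 per book.

Inverting to q(p) form: qd = 218 − 5p; qs = 4p + 74.
Without the tax, 218 − 5p = 4p + 74 gives 9p = 144, so p* = $16 and q* = 138.
With the tax collected from producers, supply shifts: qs = 4(p − 9) + 74.
New equilibrium: consumers pay $20, producers receive $11, q = 118. (Wedge: pb − ps = 9.)
Per-book burden: consumers $4, producers $5.
Producers take the larger share because supply is less price-elastic here (demand slope 5 vs supply slope 4).
The less price-elastic side of the market bears the larger share of a per-unit tax.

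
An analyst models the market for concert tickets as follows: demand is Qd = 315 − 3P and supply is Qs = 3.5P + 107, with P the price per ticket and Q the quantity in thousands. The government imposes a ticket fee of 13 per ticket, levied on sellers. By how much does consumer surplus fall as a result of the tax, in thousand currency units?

Without the tax, 315 − 3P = 3.5P + 107 gives 6.5P = 208, so P* = 32 and Q* = 219.
With the tax collected from sellers, supply shifts: Qs = 3.5(P − 13) + 107.
Solving gives Q = 198 with buyers paying 39 and sellers receiving 26 (the 13 wedge).
ΔCS is the trapezoid between Q = 198 and Q = 219 of height 7: ½ · (219 + 198) · 7 = 1459.5.

Consumer surplus falls by 1459.5 thousand.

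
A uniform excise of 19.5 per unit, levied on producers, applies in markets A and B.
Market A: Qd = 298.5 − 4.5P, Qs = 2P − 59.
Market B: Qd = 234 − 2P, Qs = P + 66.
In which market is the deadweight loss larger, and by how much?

Market A: pre-tax P* = 55, Q* = 51; post-tax Q = 24; deadweight loss = 263.25.
Market B: pre-tax P* = 56, Q* = 122; post-tax Q = 109; deadweight loss = 126.75.
Difference: 263.25 vs 126.75 → market A is larger by 136.5.

Market A, by 136.5.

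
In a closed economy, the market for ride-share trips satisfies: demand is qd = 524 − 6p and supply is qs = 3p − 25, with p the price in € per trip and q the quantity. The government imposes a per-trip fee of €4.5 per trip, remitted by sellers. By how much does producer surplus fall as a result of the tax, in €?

Producer surplus falls by €460.5.

Without the tax, 524 − 6p = 3p − 25 gives 9p = 549, so p* = €61 and q* = 158.
With the tax collected from sellers, supply shifts: qs = 3(p − 4.5) − 25.
Solving gives q = 149 with buyers paying €62.5 and sellers receiving €58 (the €4.5 wedge).
ΔPS is the trapezoid between Q = 149 and Q = 158 of height €3: ½ · (158 + 149) · 3 = €460.5.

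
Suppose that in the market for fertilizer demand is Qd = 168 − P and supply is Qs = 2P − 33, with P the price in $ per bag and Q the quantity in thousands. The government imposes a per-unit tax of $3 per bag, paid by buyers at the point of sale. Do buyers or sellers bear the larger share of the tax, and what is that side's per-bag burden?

Buyers bear the larger share: $2 per bag.

Without the tax, 168 − P = 2P − 33 gives 3P = 201, so P* = $67 and Q* = 101.
With the tax collected from buyers, demand (in seller-price terms) shifts: Qd = 168 − (P + 3).
Solving gives Q = 99 with buyers paying $69 and sellers receiving $66 (the $3 wedge).
Per-bag burden: buyers $2, sellers $1.
Buyers take the larger share because demand is less price-elastic here (demand slope 1 vs supply slope 2).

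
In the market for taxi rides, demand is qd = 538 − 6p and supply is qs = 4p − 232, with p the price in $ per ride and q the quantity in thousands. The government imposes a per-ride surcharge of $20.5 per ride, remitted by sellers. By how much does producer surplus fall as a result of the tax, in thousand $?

Producer surplus falls by $632.22 thousand.

Without the tax, 538 − 6p = 4p − 232 gives 10p = 770, so p* = $77 and q* = 76.
With the tax collected from sellers, supply shifts: qs = 4(p − 20.5) − 232.
Solving gives q = 26.8 with buyers paying $85.2 and sellers receiving $64.7 (the $20.5 wedge).
ΔPS is the trapezoid between Q = 26.8 and Q = 76 of height $12.3: ½ · (76 + 26.8) · 12.3 = $632.22.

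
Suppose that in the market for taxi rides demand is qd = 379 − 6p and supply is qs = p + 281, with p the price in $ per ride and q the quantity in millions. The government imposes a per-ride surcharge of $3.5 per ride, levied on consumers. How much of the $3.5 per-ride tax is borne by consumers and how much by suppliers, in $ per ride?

Without the tax, 379 − 6p = p + 281 gives 7p = 98, so p* = $14 and q* = 295.
With the tax collected from consumers, demand (in seller-price terms) shifts: qd = 379 − 6(p + 3.5).
New equilibrium: consumers pay $14.5, suppliers receive $11, q = 292. (Wedge: pb − ps = 3.5.)
Burden on consumers: $0.5; on suppliers: $3. (They sum to $3.5.)
The less price-elastic side of the market bears the larger share of a per-unit tax.

Consumers bear $0.5 per ride; suppliers bear $3 per ride.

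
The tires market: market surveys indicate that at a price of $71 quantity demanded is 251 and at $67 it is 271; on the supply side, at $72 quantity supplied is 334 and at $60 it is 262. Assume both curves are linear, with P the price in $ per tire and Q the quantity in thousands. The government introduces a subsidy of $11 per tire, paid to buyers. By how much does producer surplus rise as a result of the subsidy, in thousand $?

Producer surplus rises by $1505 thousand.

Demand slope: (271 − 251)/(67 − 71) = -5, so Qd = 606 − 5P.
Supply slope: (262 − 334)/(60 − 72) = 6, so Qs = 6P − 98.
Without the subsidy, 606 − 5P = 6P − 98 gives 11P = 704, so P* = $64 and Q* = 286.
With a per-unit subsidy paid to buyers, each effectively pays P − 11, so demand becomes Qd = 606 − 5(P − 11).
Solving gives Q = 316 with buyers paying $58 and sellers receiving $69 (the $11 wedge).
ΔPS is the trapezoid between Q = 316 and Q = 286 of height $5: ½ · (286 + 316) · 5 = $1505.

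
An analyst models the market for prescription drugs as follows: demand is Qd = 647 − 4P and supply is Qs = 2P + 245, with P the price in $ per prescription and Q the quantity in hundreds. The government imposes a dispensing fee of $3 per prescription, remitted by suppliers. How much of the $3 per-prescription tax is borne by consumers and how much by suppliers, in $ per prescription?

Consumers bear $1 per prescription; suppliers bear $2 per prescription.

Without the tax, 647 − 4P = 2P + 245 gives 6P = 402, so P* = $67 and Q* = 379.
With the tax collected from suppliers, supply shifts: Qs = 2(P − 3) + 245.
New equilibrium: consumers pay $68, suppliers receive $65, Q = 375. (Wedge: Pb − Ps = 3.)
Burden on consumers: $1; on suppliers: $2. (They sum to $3.)
The less price-elastic side of the market bears the larger share of a per-unit tax.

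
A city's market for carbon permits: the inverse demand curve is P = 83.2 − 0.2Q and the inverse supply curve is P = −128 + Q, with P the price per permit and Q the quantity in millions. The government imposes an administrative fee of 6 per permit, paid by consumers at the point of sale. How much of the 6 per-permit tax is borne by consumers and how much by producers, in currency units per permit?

Consumers bear 1 per permit; producers bear 5 per permit.

Inverting to Q(P) form: Qd = 416 − 5P; Qs = P + 128.
Before the tax: set 416 − 5P = P + 128 → P* = 48, Q* = 176.
With the tax collected from consumers, demand (in seller-price terms) shifts: Qd = 416 − 5(P + 6).
Solving gives Q = 171 with consumers paying 49 and producers receiving 43 (the 6 wedge).
Burden on consumers: 1; on producers: 5. (They sum to 6.)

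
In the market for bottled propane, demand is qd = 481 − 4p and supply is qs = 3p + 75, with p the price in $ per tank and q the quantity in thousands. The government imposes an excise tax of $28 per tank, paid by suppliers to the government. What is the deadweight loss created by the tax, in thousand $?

Before the tax: set 481 − 4p = 3p + 75 → p* = $58, q* = 249.
With the tax collected from suppliers, supply shifts: qs = 3(p − 28) + 75.
New equilibrium: buyers pay $70, suppliers receive $42, q = 201. (Wedge: pb − ps = 28.)
Quantity falls by |ΔQ| = |249 − 201| = 48.
DWL = ½ · t · |ΔQ| = ½ · 28 · 48 = $672.

Deadweight loss = $672 thousand.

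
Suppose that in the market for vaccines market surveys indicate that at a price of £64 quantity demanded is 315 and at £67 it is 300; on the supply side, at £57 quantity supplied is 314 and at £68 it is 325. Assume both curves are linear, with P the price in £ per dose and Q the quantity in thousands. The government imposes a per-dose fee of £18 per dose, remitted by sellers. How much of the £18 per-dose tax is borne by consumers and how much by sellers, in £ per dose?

Consumers bear £3 per dose; sellers bear £15 per dose.

Demand slope: (300 − 315)/(67 − 64) = -5, so Qd = 635 − 5P.
Supply slope: (325 − 314)/(68 − 57) = 1, so Qs = P + 257.
Before the tax: set 635 − 5P = P + 257 → P* = £63, Q* = 320.
With the tax collected from sellers, supply shifts: Qs = (P − 18) + 257.
New equilibrium: consumers pay £66, sellers receive £48, Q = 305. (Wedge: Pb − Ps = 18.)
Burden on consumers: £3; on sellers: £15. (They sum to £18.)
The less price-elastic side of the market bears the larger share of a per-unit tax.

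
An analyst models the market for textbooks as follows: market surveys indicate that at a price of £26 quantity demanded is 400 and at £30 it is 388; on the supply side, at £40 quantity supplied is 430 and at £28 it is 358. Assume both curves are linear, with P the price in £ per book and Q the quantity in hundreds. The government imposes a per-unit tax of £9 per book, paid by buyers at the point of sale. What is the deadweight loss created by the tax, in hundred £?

Demand slope: (388 − 400)/(30 − 26) = -3, so Qd = 478 − 3P.
Supply slope: (358 − 430)/(28 − 40) = 6, so Qs = 6P + 190.
Before the tax: set 478 − 3P = 6P + 190 → P* = £32, Q* = 382.
With the tax collected from buyers, demand (in seller-price terms) shifts: Qd = 478 − 3(P + 9).
New equilibrium: buyers pay £38, suppliers receive £29, Q = 364. (Wedge: Pb − Ps = 9.)
Quantity falls by |ΔQ| = |382 − 364| = 18.
DWL = ½ · t · |ΔQ| = ½ · 9 · 18 = £81.

Deadweight loss = £81 hundred.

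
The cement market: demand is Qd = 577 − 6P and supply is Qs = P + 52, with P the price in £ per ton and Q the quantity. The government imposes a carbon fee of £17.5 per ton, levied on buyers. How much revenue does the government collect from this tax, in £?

Tax revenue = £1960.

Without the tax, 577 − 6P = P + 52 gives 7P = 525, so P* = £75 and Q* = 127.
With the tax collected from buyers, demand (in seller-price terms) shifts: Qd = 577 − 6(P + 17.5).
Solving gives Q = 112 with buyers paying £77.5 and sellers receiving £60 (the £17.5 wedge).
Revenue = t · Q = 17.5 · 112 = £1960.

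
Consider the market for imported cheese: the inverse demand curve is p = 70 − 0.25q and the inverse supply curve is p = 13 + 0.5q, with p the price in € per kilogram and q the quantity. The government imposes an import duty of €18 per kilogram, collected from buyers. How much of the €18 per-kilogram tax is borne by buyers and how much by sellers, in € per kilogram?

Buyers bear €6 per kilogram; sellers bear €12 per kilogram.

Inverting to q(p) form: qd = 280 − 4p; qs = 2p − 26.
Without the tax, 280 − 4p = 2p − 26 gives 6p = 306, so p* = €51 and q* = 76.
With the tax collected from buyers, demand (in seller-price terms) shifts: qd = 280 − 4(p + 18).
New equilibrium: buyers pay €57, sellers receive €39, q = 52. (Wedge: pb − ps = 18.)
Burden on buyers: €6; on sellers: €12. (They sum to €18.)
The less price-elastic side of the market bears the larger share of a per-unit tax.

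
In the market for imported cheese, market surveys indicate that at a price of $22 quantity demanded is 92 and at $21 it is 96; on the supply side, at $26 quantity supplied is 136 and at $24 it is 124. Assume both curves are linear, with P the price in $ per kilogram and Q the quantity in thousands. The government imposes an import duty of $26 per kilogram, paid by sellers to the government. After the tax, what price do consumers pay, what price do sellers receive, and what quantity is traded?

Demand slope: (96 − 92)/(21 − 22) = -4, so Qd = 180 − 4P.
Supply slope: (124 − 136)/(24 − 26) = 6, so Qs = 6P − 20.
Without the tax, 180 − 4P = 6P − 20 gives 10P = 200, so P* = $20 and Q* = 100.
With the tax collected from sellers, supply shifts: Qs = 6(P − 26) − 20.
Solving gives Q = 37.6 with consumers paying $35.6 and sellers receiving $9.6 (the $26 wedge).
The less price-elastic side of the market bears the larger share of a per-unit tax.

Consumers pay $35.6; sellers receive $9.6; quantity = 37.6.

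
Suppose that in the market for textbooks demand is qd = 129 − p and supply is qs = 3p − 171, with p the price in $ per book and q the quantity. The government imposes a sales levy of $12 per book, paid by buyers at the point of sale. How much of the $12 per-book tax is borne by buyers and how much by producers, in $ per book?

Buyers bear $9 per book; producers bear $3 per book.

Before the tax: set 129 − p = 3p − 171 → p* = $75, q* = 54.
With the tax collected from buyers, demand (in seller-price terms) shifts: qd = 129 − (p + 12).
New equilibrium: buyers pay $84, producers receive $72, q = 45. (Wedge: pb − ps = 12.)
Burden on buyers: $9; on producers: $3. (They sum to $12.)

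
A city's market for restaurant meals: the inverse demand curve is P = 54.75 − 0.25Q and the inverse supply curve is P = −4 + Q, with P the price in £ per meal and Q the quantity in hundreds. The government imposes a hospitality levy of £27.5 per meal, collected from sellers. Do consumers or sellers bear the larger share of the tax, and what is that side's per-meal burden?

Sellers bear the larger share: £22 per meal.

Rewrite in direct form: Qd = 219 − 4P and Qs = P + 4.
Before the tax: set 219 − 4P = P + 4 → P* = £43, Q* = 47.
With the tax collected from sellers, supply shifts: Qs = (P − 27.5) + 4.
New equilibrium: consumers pay £48.5, sellers receive £21, Q = 25. (Wedge: Pb − Ps = 27.5.)
Per-meal burden: consumers £5.5, sellers £22.
Sellers take the larger share because supply is less price-elastic here (demand slope 4 vs supply slope 1).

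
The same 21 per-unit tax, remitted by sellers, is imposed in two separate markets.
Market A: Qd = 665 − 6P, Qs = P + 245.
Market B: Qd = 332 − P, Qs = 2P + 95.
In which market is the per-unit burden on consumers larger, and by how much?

Market B, by 11.

Market A: pre-tax P* = 60, Q* = 305; post-tax Q = 287; per-unit burden on consumers = 3.
Market B: pre-tax P* = 79, Q* = 253; post-tax Q = 239; per-unit burden on consumers = 14.
Difference: 3 vs 14 → market B is larger by 11.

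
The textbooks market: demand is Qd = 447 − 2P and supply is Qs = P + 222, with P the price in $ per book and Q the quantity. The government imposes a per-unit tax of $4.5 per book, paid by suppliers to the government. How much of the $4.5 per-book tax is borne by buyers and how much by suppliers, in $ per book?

Without the tax, 447 − 2P = P + 222 gives 3P = 225, so P* = $75 and Q* = 297.
With the tax collected from suppliers, supply shifts: Qs = (P − 4.5) + 222.
New equilibrium: buyers pay $76.5, suppliers receive $72, Q = 294. (Wedge: Pb − Ps = 4.5.)
Burden on buyers: $1.5; on suppliers: $3. (They sum to $4.5.)
The less price-elastic side of the market bears the larger share of a per-unit tax.

Buyers bear $1.5 per book; suppliers bear $3 per book.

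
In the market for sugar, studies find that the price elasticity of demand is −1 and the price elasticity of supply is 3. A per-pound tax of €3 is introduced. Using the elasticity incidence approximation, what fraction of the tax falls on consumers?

Incidence ratio: consumers' share ≈ εs / (εs + |εd|) = 3 / (3 + 1) = 0.75.
Supply is the more elastic side, so consumers bear the larger share.

Consumers' share ≈ 0.75.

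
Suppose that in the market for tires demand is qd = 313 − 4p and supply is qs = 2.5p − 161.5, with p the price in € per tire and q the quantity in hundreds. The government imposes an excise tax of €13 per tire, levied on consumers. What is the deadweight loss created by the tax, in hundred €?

Without the tax, 313 − 4p = 2.5p − 161.5 gives 6.5p = 474.5, so p* = €73 and q* = 21.
With the tax collected from consumers, demand (in seller-price terms) shifts: qd = 313 − 4(p + 13).
Solving gives q = 1 with consumers paying €78 and producers receiving €65 (the €13 wedge).
Quantity falls by |ΔQ| = |21 − 1| = 20.
DWL = ½ · t · |ΔQ| = ½ · 13 · 20 = €130.

Deadweight loss = €130 hundred.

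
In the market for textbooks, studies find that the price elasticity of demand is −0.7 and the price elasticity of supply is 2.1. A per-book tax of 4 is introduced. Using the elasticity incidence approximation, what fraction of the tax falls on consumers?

Incidence ratio: consumers' share ≈ εs / (εs + |εd|) = 2.1 / (2.1 + 0.7) = 0.75.
Supply is the more elastic side, so consumers bear the larger share.

Consumers' share ≈ 0.75.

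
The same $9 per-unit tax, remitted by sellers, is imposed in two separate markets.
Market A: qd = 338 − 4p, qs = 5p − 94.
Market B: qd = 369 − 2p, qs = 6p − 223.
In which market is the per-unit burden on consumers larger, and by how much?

Market B, by $1.75.

Market A: pre-tax p* = $48, q* = 146; post-tax q = 126; per-unit burden on consumers = $5.
Market B: pre-tax p* = $74, q* = 221; post-tax q = 207.5; per-unit burden on consumers = $6.75.
Difference: $5 vs $6.75 → market B is larger by $1.75.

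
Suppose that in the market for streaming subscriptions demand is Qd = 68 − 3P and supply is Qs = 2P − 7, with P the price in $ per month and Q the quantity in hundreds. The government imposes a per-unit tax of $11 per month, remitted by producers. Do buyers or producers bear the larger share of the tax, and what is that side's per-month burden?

Producers bear the larger share: $6.6 per month.

Before the tax: set 68 − 3P = 2P − 7 → P* = $15, Q* = 23.
With the tax collected from producers, supply shifts: Qs = 2(P − 11) − 7.
New equilibrium: buyers pay $19.4, producers receive $8.4, Q = 9.8. (Wedge: Pb − Ps = 11.)
Per-month burden: buyers $4.4, producers $6.6.
Producers take the larger share because supply is less price-elastic here (demand slope 3 vs supply slope 2).
The less price-elastic side of the market bears the larger share of a per-unit tax.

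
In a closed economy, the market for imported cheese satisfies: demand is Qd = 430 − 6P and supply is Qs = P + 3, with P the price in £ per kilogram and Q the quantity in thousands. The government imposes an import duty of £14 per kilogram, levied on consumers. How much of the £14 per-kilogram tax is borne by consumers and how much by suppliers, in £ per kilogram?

Before the tax: set 430 − 6P = P + 3 → P* = £61, Q* = 64.
With the tax collected from consumers, demand (in seller-price terms) shifts: Qd = 430 − 6(P + 14).
New equilibrium: consumers pay £63, suppliers receive £49, Q = 52. (Wedge: Pb − Ps = 14.)
Burden on consumers: £2; on suppliers: £12. (They sum to £14.)
The less price-elastic side of the market bears the larger share of a per-unit tax.

Consumers bear £2 per kilogram; suppliers bear £12 per kilogram.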